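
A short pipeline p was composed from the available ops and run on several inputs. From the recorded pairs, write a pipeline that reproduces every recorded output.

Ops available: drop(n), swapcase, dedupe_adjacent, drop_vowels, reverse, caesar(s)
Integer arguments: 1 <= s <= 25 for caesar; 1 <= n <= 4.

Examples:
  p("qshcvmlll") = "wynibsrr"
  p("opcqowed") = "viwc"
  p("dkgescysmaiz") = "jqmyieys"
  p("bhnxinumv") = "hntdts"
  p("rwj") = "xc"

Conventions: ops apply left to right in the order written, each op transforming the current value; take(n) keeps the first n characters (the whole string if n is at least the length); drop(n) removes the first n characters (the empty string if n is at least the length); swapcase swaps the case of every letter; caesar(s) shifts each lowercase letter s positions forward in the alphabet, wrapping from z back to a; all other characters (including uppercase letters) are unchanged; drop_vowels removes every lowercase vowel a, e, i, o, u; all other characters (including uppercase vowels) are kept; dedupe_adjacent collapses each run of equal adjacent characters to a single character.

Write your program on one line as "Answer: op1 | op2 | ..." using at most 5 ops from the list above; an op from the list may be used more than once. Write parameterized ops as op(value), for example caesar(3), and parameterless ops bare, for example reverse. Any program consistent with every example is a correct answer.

drop_vowels | reverse | drop(1) | reverse | caesar(6)

Check, running the answer program on each example:
  "qshcvmlll" -> "qshcvmlll" -> "lllmvchsq" -> "llmvchsq" -> "qshcvmll" -> "wynibsrr"
  "opcqowed" -> "pcqwd" -> "dwqcp" -> "wqcp" -> "pcqw" -> "viwc"
  "dkgescysmaiz" -> "dkgscysmz" -> "zmsycsgkd" -> "msycsgkd" -> "dkgscysm" -> "jqmyieys"
  "bhnxinumv" -> "bhnxnmv" -> "vmnxnhb" -> "mnxnhb" -> "bhnxnm" -> "hntdts"
  "rwj" -> "rwj" -> "jwr" -> "wr" -> "rw" -> "xc"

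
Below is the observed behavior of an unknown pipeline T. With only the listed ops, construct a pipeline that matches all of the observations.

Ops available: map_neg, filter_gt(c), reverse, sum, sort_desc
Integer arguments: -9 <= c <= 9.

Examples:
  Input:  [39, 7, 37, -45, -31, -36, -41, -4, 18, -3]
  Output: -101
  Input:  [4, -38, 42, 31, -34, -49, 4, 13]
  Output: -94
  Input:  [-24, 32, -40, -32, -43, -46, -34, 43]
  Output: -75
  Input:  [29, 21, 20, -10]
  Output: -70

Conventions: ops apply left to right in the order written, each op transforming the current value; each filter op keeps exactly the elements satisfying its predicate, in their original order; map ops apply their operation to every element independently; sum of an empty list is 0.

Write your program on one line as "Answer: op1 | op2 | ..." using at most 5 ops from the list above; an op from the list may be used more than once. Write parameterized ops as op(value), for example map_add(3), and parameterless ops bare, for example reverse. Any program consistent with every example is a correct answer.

filter_gt(2) | reverse | map_neg | sum

Check, running the answer program on each example:
  [39, 7, 37, -45, -31, -36, -41, -4, 18, -3] -> [39, 7, 37, 18] -> [18, 37, 7, 39] -> [-18, -37, -7, -39] -> -101
  [4, -38, 42, 31, -34, -49, 4, 13] -> [4, 42, 31, 4, 13] -> [13, 4, 31, 42, 4] -> [-13, -4, -31, -42, -4] -> -94
  [-24, 32, -40, -32, -43, -46, -34, 43] -> [32, 43] -> [43, 32] -> [-43, -32] -> -75
  [29, 21, 20, -10] -> [29, 21, 20] -> [20, 21, 29] -> [-20, -21, -29] -> -70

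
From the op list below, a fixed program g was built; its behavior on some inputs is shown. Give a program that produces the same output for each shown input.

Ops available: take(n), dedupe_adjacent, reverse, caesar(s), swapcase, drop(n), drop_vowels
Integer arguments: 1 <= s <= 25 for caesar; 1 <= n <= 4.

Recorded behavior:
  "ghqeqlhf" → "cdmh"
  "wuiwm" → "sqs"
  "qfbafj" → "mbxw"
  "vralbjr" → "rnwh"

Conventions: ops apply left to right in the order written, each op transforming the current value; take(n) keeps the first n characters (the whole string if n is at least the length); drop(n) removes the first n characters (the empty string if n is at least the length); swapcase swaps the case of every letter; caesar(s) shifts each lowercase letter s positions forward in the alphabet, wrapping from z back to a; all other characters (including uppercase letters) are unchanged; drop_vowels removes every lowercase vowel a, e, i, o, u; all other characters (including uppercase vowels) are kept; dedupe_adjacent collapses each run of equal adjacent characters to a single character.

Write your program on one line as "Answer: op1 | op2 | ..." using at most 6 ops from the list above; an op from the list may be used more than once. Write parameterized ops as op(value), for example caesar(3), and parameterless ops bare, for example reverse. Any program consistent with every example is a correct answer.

reverse | caesar(22) | drop_vowels | reverse | dedupe_adjacent | take(4)

Check, running the answer program on each example:
  "ghqeqlhf" -> "fhlqeqhg" -> "bdhmamdc" -> "bdhmmdc" -> "cdmmhdb" -> "cdmhdb" -> "cdmh"
  "wuiwm" -> "mwiuw" -> "iseqs" -> "sqs" -> "sqs" -> "sqs" -> "sqs"
  "qfbafj" -> "jfabfq" -> "fbwxbm" -> "fbwxbm" -> "mbxwbf" -> "mbxwbf" -> "mbxw"
  "vralbjr" -> "rjblarv" -> "nfxhwnr" -> "nfxhwnr" -> "rnwhxfn" -> "rnwhxfn" -> "rnwh"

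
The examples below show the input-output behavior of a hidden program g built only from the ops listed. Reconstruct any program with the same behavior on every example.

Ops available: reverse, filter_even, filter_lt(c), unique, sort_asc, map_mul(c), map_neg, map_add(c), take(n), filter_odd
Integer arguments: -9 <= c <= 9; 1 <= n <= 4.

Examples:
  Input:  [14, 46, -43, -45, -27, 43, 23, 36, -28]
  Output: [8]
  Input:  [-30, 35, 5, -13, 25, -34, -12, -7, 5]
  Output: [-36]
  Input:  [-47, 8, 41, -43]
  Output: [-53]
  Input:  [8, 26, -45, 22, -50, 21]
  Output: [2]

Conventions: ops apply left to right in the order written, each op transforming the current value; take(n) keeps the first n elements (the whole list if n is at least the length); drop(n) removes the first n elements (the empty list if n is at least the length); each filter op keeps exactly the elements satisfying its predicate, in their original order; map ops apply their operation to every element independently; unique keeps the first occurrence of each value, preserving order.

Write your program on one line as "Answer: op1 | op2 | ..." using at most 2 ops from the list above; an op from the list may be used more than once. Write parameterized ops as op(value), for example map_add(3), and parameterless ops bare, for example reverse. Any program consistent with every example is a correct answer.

map_add(-6) | take(1)

Check, running the answer program on each example:
  [14, 46, -43, -45, -27, 43, 23, 36, -28] -> [8, 40, -49, -51, -33, 37, 17, 30, -34] -> [8]
  [-30, 35, 5, -13, 25, -34, -12, -7, 5] -> [-36, 29, -1, -19, 19, -40, -18, -13, -1] -> [-36]
  [-47, 8, 41, -43] -> [-53, 2, 35, -49] -> [-53]
  [8, 26, -45, 22, -50, 21] -> [2, 20, -51, 16, -56, 15] -> [2]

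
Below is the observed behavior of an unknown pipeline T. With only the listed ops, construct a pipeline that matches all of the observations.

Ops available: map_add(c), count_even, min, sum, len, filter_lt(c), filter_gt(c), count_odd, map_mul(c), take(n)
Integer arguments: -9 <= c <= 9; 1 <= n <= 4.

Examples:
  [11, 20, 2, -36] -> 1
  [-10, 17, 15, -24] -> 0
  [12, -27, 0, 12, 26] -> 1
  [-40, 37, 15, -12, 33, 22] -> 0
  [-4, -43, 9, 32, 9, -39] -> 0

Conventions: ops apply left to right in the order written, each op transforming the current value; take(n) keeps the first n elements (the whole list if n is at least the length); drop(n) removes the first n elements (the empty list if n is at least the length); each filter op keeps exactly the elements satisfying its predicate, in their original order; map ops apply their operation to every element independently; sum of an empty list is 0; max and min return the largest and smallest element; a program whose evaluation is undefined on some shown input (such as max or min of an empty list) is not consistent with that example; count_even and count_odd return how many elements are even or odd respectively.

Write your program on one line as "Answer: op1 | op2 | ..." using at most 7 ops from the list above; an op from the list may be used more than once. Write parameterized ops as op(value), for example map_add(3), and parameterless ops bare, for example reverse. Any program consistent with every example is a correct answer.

map_mul(-4) | take(1) | map_mul(-5) | map_add(-7) | filter_gt(1) | len

Check, running the answer program on each example:
  [11, 20, 2, -36] -> [-44, -80, -8, 144] -> [-44] -> [220] -> [213] -> [213] -> 1
  [-10, 17, 15, -24] -> [40, -68, -60, 96] -> [40] -> [-200] -> [-207] -> [] -> 0
  [12, -27, 0, 12, 26] -> [-48, 108, 0, -48, -104] -> [-48] -> [240] -> [233] -> [233] -> 1
  [-40, 37, 15, -12, 33, 22] -> [160, -148, -60, 48, -132, -88] -> [160] -> [-800] -> [-807] -> [] -> 0
  [-4, -43, 9, 32, 9, -39] -> [16, 172, -36, -128, -36, 156] -> [16] -> [-80] -> [-87] -> [] -> 0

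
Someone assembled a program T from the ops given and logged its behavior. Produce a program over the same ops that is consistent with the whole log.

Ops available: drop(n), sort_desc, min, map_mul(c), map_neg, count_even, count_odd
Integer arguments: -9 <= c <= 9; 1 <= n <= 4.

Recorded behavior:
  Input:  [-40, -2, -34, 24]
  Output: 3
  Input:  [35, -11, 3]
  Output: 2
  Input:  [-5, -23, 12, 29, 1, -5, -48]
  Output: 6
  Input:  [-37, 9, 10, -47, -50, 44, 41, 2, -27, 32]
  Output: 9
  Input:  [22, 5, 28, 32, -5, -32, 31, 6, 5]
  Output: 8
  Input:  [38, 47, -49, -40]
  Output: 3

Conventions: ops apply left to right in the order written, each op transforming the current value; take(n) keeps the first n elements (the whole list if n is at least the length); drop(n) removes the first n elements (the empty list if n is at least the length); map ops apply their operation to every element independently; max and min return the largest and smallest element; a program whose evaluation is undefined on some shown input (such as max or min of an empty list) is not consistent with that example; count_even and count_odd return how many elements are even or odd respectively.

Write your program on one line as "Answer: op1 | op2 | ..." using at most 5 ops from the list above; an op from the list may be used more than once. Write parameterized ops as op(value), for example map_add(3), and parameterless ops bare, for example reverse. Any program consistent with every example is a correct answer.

map_mul(4) | drop(1) | sort_desc | count_even

Check, running the answer program on each example:
  [-40, -2, -34, 24] -> [-160, -8, -136, 96] -> [-8, -136, 96] -> [96, -8, -136] -> 3
  [35, -11, 3] -> [140, -44, 12] -> [-44, 12] -> [12, -44] -> 2
  [-5, -23, 12, 29, 1, -5, -48] -> [-20, -92, 48, 116, 4, -20, -192] -> [-92, 48, 116, 4, -20, -192] -> [116, 48, 4, -20, -92, -192] -> 6
  [-37, 9, 10, -47, -50, 44, 41, 2, -27, 32] -> [-148, 36, 40, -188, -200, 176, 164, 8, -108, 128] -> [36, 40, -188, -200, 176, 164, 8, -108, 128] -> [176, 164, 128, 40, 36, 8, -108, -188, -200] -> 9
  [22, 5, 28, 32, -5, -32, 31, 6, 5] -> [88, 20, 112, 128, -20, -128, 124, 24, 20] -> [20, 112, 128, -20, -128, 124, 24, 20] -> [128, 124, 112, 24, 20, 20, -20, -128] -> 8
  [38, 47, -49, -40] -> [152, 188, -196, -160] -> [188, -196, -160] -> [188, -160, -196] -> 3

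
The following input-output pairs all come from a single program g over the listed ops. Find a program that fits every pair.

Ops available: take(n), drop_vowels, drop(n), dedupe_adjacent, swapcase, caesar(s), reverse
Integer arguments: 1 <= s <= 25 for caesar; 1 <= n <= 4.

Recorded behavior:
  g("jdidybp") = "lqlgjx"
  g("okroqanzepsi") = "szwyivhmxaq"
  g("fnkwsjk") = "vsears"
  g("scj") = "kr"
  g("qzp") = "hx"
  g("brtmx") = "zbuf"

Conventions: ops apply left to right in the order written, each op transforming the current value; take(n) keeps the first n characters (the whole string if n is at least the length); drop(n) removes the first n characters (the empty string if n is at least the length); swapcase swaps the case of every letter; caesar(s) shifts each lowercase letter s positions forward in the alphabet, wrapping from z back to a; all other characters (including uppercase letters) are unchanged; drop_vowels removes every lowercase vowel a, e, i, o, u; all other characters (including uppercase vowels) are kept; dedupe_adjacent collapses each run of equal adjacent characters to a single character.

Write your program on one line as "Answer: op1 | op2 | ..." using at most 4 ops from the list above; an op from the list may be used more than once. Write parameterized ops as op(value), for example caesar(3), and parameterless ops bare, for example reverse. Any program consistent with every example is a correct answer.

caesar(20) | caesar(14) | drop(1)

Check, running the answer program on each example:
  "jdidybp" -> "dxcxsvj" -> "rlqlgjx" -> "lqlgjx"
  "okroqanzepsi" -> "ielikuhtyjmc" -> "wszwyivhmxaq" -> "szwyivhmxaq"
  "fnkwsjk" -> "zheqmde" -> "nvsears" -> "vsears"
  "scj" -> "mwd" -> "akr" -> "kr"
  "qzp" -> "ktj" -> "yhx" -> "hx"
  "brtmx" -> "vlngr" -> "jzbuf" -> "zbuf"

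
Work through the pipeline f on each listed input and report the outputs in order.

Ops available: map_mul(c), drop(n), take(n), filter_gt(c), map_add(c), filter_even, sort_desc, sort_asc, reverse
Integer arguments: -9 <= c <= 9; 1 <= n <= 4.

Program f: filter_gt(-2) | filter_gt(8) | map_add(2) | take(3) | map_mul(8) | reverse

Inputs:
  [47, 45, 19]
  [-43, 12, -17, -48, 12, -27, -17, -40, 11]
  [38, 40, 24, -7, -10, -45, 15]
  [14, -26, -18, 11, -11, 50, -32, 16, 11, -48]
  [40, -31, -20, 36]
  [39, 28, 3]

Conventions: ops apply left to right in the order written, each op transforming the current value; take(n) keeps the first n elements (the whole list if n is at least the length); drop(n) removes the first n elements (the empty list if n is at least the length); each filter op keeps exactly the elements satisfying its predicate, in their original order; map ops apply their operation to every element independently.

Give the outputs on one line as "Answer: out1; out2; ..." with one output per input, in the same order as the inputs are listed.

[168, 376, 392]; [104, 112, 112]; [208, 336, 320]; [416, 104, 128]; [304, 336]; [240, 328]

Execution, op by op:
  [47, 45, 19] -> [47, 45, 19] -> [47, 45, 19] -> [49, 47, 21] -> [49, 47, 21] -> [392, 376, 168] -> [168, 376, 392]
  [-43, 12, -17, -48, 12, -27, -17, -40, 11] -> [12, 12, 11] -> [12, 12, 11] -> [14, 14, 13] -> [14, 14, 13] -> [112, 112, 104] -> [104, 112, 112]
  [38, 40, 24, -7, -10, -45, 15] -> [38, 40, 24, 15] -> [38, 40, 24, 15] -> [40, 42, 26, 17] -> [40, 42, 26] -> [320, 336, 208] -> [208, 336, 320]
  [14, -26, -18, 11, -11, 50, -32, 16, 11, -48] -> [14, 11, 50, 16, 11] -> [14, 11, 50, 16, 11] -> [16, 13, 52, 18, 13] -> [16, 13, 52] -> [128, 104, 416] -> [416, 104, 128]
  [40, -31, -20, 36] -> [40, 36] -> [40, 36] -> [42, 38] -> [42, 38] -> [336, 304] -> [304, 336]
  [39, 28, 3] -> [39, 28, 3] -> [39, 28] -> [41, 30] -> [41, 30] -> [328, 240] -> [240, 328]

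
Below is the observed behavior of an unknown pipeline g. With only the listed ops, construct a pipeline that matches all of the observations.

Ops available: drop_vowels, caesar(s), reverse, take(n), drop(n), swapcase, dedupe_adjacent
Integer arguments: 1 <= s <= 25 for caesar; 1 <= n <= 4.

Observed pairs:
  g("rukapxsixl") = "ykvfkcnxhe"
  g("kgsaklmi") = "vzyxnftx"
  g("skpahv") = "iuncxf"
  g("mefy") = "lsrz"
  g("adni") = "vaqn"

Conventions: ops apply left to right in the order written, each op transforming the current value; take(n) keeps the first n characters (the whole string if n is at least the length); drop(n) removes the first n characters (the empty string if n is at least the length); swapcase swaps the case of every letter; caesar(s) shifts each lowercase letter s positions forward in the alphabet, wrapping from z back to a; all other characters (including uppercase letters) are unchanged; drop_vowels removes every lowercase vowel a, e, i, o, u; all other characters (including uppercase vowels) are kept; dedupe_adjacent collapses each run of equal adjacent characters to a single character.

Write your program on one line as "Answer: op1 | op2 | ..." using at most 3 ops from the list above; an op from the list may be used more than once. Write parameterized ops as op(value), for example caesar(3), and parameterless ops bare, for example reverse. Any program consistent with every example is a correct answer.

caesar(12) | reverse | caesar(1)

Check, running the answer program on each example:
  "rukapxsixl" -> "dgwmbjeujx" -> "xjuejbmwgd" -> "ykvfkcnxhe"
  "kgsaklmi" -> "wsemwxyu" -> "uyxwmesw" -> "vzyxnftx"
  "skpahv" -> "ewbmth" -> "htmbwe" -> "iuncxf"
  "mefy" -> "yqrk" -> "krqy" -> "lsrz"
  "adni" -> "mpzu" -> "uzpm" -> "vaqn"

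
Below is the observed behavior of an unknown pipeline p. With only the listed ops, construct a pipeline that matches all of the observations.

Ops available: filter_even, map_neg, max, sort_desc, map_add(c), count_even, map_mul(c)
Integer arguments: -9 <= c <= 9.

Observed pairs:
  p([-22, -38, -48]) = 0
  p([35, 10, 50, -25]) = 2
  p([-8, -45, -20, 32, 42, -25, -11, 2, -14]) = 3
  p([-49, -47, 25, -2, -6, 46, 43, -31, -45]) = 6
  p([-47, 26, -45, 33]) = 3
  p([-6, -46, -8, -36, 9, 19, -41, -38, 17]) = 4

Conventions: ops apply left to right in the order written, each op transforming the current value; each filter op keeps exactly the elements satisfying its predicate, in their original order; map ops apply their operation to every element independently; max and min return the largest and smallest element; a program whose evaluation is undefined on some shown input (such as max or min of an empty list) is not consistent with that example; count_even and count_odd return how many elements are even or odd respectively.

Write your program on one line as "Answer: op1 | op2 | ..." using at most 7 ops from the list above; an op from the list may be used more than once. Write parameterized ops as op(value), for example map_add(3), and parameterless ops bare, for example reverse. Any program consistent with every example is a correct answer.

map_mul(3) | map_add(1) | filter_even | sort_desc | map_add(8) | count_even

Check, running the answer program on each example:
  [-22, -38, -48] -> [-66, -114, -144] -> [-65, -113, -143] -> [] -> [] -> [] -> 0
  [35, 10, 50, -25] -> [105, 30, 150, -75] -> [106, 31, 151, -74] -> [106, -74] -> [106, -74] -> [114, -66] -> 2
  [-8, -45, -20, 32, 42, -25, -11, 2, -14] -> [-24, -135, -60, 96, 126, -75, -33, 6, -42] -> [-23, -134, -59, 97, 127, -74, -32, 7, -41] -> [-134, -74, -32] -> [-32, -74, -134] -> [-24, -66, -126] -> 3
  [-49, -47, 25, -2, -6, 46, 43, -31, -45] -> [-147, -141, 75, -6, -18, 138, 129, -93, -135] -> [-146, -140, 76, -5, -17, 139, 130, -92, -134] -> [-146, -140, 76, 130, -92, -134] -> [130, 76, -92, -134, -140, -146] -> [138, 84, -84, -126, -132, -138] -> 6
  [-47, 26, -45, 33] -> [-141, 78, -135, 99] -> [-140, 79, -134, 100] -> [-140, -134, 100] -> [100, -134, -140] -> [108, -126, -132] -> 3
  [-6, -46, -8, -36, 9, 19, -41, -38, 17] -> [-18, -138, -24, -108, 27, 57, -123, -114, 51] -> [-17, -137, -23, -107, 28, 58, -122, -113, 52] -> [28, 58, -122, 52] -> [58, 52, 28, -122] -> [66, 60, 36, -114] -> 4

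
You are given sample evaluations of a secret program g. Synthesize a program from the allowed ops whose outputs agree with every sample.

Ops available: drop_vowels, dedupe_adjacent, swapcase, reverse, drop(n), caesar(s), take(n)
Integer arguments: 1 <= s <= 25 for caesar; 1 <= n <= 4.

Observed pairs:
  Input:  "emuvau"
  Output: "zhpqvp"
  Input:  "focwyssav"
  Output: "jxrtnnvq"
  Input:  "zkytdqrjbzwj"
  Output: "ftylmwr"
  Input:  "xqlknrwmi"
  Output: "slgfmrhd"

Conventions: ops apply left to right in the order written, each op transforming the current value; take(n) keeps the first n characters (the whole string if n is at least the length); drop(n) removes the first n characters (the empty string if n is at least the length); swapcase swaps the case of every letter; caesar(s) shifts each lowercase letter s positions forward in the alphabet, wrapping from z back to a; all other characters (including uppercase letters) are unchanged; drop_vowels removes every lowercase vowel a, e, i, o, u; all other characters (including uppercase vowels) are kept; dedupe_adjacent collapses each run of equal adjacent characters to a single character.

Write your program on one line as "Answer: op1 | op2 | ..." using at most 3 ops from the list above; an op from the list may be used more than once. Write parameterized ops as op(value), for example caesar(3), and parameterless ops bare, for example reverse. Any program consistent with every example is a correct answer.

caesar(21) | drop_vowels

Check, running the answer program on each example:
  "emuvau" -> "zhpqvp" -> "zhpqvp"
  "focwyssav" -> "ajxrtnnvq" -> "jxrtnnvq"
  "zkytdqrjbzwj" -> "uftoylmewure" -> "ftylmwr"
  "xqlknrwmi" -> "slgfimrhd" -> "slgfmrhd"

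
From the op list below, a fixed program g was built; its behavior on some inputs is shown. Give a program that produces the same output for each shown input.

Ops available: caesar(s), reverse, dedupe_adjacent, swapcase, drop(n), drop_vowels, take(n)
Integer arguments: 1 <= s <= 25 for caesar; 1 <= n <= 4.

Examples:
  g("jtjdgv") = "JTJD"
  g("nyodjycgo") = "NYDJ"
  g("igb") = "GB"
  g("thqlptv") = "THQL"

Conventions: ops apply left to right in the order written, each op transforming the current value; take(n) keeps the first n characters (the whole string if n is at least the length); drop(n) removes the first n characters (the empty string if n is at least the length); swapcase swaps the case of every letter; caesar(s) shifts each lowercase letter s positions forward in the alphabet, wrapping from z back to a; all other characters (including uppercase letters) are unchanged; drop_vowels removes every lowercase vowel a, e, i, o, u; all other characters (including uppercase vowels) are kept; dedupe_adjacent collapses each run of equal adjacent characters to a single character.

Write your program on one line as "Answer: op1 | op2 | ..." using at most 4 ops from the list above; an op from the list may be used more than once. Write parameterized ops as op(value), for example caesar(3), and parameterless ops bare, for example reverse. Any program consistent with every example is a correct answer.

drop_vowels | take(4) | swapcase

Check, running the answer program on each example:
  "jtjdgv" -> "jtjdgv" -> "jtjd" -> "JTJD"
  "nyodjycgo" -> "nydjycg" -> "nydj" -> "NYDJ"
  "igb" -> "gb" -> "gb" -> "GB"
  "thqlptv" -> "thqlptv" -> "thql" -> "THQL"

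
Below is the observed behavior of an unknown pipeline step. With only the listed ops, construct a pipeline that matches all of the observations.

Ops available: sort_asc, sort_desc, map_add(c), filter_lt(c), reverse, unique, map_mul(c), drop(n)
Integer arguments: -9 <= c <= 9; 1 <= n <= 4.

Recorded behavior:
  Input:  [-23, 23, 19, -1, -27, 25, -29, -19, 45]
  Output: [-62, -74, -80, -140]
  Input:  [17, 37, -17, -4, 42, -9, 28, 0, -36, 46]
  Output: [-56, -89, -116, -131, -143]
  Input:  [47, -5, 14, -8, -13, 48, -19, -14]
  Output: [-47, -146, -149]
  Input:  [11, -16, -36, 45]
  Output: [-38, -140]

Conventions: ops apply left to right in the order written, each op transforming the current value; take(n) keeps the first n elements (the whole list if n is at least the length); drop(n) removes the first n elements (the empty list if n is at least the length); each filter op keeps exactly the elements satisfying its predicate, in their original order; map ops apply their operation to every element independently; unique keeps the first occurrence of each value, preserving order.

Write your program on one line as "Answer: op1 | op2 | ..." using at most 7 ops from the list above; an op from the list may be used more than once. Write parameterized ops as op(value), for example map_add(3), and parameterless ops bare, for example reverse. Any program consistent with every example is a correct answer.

reverse | map_mul(-3) | sort_desc | map_add(1) | map_add(-6) | filter_lt(-6)

Check, running the answer program on each example:
  [-23, 23, 19, -1, -27, 25, -29, -19, 45] -> [45, -19, -29, 25, -27, -1, 19, 23, -23] -> [-135, 57, 87, -75, 81, 3, -57, -69, 69] -> [87, 81, 69, 57, 3, -57, -69, -75, -135] -> [88, 82, 70, 58, 4, -56, -68, -74, -134] -> [82, 76, 64, 52, -2, -62, -74, -80, -140] -> [-62, -74, -80, -140]
  [17, 37, -17, -4, 42, -9, 28, 0, -36, 46] -> [46, -36, 0, 28, -9, 42, -4, -17, 37, 17] -> [-138, 108, 0, -84, 27, -126, 12, 51, -111, -51] -> [108, 51, 27, 12, 0, -51, -84, -111, -126, -138] -> [109, 52, 28, 13, 1, -50, -83, -110, -125, -137] -> [103, 46, 22, 7, -5, -56, -89, -116, -131, -143] -> [-56, -89, -116, -131, -143]
  [47, -5, 14, -8, -13, 48, -19, -14] -> [-14, -19, 48, -13, -8, 14, -5, 47] -> [42, 57, -144, 39, 24, -42, 15, -141] -> [57, 42, 39, 24, 15, -42, -141, -144] -> [58, 43, 40, 25, 16, -41, -140, -143] -> [52, 37, 34, 19, 10, -47, -146, -149] -> [-47, -146, -149]
  [11, -16, -36, 45] -> [45, -36, -16, 11] -> [-135, 108, 48, -33] -> [108, 48, -33, -135] -> [109, 49, -32, -134] -> [103, 43, -38, -140] -> [-38, -140]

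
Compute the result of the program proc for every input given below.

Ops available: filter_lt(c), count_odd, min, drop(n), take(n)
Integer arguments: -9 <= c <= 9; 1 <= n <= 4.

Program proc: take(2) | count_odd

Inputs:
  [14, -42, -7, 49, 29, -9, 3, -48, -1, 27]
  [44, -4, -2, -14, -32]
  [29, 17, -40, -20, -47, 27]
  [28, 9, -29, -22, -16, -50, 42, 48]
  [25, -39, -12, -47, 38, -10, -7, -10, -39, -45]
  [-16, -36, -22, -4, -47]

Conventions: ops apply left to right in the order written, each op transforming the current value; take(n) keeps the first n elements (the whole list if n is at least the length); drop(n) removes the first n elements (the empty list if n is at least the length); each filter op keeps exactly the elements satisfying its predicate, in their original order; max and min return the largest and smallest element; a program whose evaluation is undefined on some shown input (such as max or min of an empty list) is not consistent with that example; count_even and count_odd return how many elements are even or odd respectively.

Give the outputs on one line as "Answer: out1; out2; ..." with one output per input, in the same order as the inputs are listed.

Execution, op by op:
  [14, -42, -7, 49, 29, -9, 3, -48, -1, 27] -> [14, -42] -> 0
  [44, -4, -2, -14, -32] -> [44, -4] -> 0
  [29, 17, -40, -20, -47, 27] -> [29, 17] -> 2
  [28, 9, -29, -22, -16, -50, 42, 48] -> [28, 9] -> 1
  [25, -39, -12, -47, 38, -10, -7, -10, -39, -45] -> [25, -39] -> 2
  [-16, -36, -22, -4, -47] -> [-16, -36] -> 0

0; 0; 2; 1; 2; 0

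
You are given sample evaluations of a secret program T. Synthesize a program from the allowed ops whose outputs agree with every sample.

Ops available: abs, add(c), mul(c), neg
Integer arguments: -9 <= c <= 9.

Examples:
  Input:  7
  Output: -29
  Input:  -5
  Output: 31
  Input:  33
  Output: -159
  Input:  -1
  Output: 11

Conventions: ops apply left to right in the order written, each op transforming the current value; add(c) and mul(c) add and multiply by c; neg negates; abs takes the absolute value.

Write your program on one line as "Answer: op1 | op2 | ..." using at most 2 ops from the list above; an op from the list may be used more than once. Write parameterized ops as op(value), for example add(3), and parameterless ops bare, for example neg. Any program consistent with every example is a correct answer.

mul(-5) | add(6)

Check, running the answer program on each example:
  7 -> -35 -> -29
  -5 -> 25 -> 31
  33 -> -165 -> -159
  -1 -> 5 -> 11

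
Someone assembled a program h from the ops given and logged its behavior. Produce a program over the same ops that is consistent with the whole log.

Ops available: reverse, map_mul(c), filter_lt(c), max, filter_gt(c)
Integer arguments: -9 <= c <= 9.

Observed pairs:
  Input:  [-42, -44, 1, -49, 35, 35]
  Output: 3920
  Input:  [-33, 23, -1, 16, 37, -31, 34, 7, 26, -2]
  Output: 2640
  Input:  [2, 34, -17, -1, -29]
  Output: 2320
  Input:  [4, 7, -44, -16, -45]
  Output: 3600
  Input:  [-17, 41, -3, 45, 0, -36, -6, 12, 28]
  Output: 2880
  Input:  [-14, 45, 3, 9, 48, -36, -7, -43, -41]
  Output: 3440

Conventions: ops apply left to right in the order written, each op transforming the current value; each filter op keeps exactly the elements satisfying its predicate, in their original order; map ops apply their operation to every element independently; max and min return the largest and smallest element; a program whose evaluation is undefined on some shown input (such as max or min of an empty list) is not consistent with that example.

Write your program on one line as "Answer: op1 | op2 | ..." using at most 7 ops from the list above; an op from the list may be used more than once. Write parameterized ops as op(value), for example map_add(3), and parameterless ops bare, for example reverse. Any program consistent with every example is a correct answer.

map_mul(-5) | map_mul(4) | reverse | map_mul(4) | filter_gt(-6) | max

Check, running the answer program on each example:
  [-42, -44, 1, -49, 35, 35] -> [210, 220, -5, 245, -175, -175] -> [840, 880, -20, 980, -700, -700] -> [-700, -700, 980, -20, 880, 840] -> [-2800, -2800, 3920, -80, 3520, 3360] -> [3920, 3520, 3360] -> 3920
  [-33, 23, -1, 16, 37, -31, 34, 7, 26, -2] -> [165, -115, 5, -80, -185, 155, -170, -35, -130, 10] -> [660, -460, 20, -320, -740, 620, -680, -140, -520, 40] -> [40, -520, -140, -680, 620, -740, -320, 20, -460, 660] -> [160, -2080, -560, -2720, 2480, -2960, -1280, 80, -1840, 2640] -> [160, 2480, 80, 2640] -> 2640
  [2, 34, -17, -1, -29] -> [-10, -170, 85, 5, 145] -> [-40, -680, 340, 20, 580] -> [580, 20, 340, -680, -40] -> [2320, 80, 1360, -2720, -160] -> [2320, 80, 1360] -> 2320
  [4, 7, -44, -16, -45] -> [-20, -35, 220, 80, 225] -> [-80, -140, 880, 320, 900] -> [900, 320, 880, -140, -80] -> [3600, 1280, 3520, -560, -320] -> [3600, 1280, 3520] -> 3600
  [-17, 41, -3, 45, 0, -36, -6, 12, 28] -> [85, -205, 15, -225, 0, 180, 30, -60, -140] -> [340, -820, 60, -900, 0, 720, 120, -240, -560] -> [-560, -240, 120, 720, 0, -900, 60, -820, 340] -> [-2240, -960, 480, 2880, 0, -3600, 240, -3280, 1360] -> [480, 2880, 0, 240, 1360] -> 2880
  [-14, 45, 3, 9, 48, -36, -7, -43, -41] -> [70, -225, -15, -45, -240, 180, 35, 215, 205] -> [280, -900, -60, -180, -960, 720, 140, 860, 820] -> [820, 860, 140, 720, -960, -180, -60, -900, 280] -> [3280, 3440, 560, 2880, -3840, -720, -240, -3600, 1120] -> [3280, 3440, 560, 2880, 1120] -> 3440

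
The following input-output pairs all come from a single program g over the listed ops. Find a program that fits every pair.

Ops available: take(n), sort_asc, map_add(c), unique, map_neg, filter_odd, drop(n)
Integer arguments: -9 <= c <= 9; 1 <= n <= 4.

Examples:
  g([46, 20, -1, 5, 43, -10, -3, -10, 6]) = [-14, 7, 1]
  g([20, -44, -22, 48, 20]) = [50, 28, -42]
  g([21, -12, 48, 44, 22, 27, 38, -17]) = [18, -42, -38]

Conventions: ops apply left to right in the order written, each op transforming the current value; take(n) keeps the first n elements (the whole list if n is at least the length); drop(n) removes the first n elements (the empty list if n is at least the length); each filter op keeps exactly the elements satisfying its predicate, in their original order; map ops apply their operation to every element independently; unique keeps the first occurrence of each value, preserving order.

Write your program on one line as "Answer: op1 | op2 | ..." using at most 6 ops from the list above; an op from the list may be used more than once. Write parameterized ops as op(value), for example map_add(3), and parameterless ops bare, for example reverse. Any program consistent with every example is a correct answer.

map_add(3) | unique | drop(1) | map_add(-9) | map_neg | take(3)

Check, running the answer program on each example:
  [46, 20, -1, 5, 43, -10, -3, -10, 6] -> [49, 23, 2, 8, 46, -7, 0, -7, 9] -> [49, 23, 2, 8, 46, -7, 0, 9] -> [23, 2, 8, 46, -7, 0, 9] -> [14, -7, -1, 37, -16, -9, 0] -> [-14, 7, 1, -37, 16, 9, 0] -> [-14, 7, 1]
  [20, -44, -22, 48, 20] -> [23, -41, -19, 51, 23] -> [23, -41, -19, 51] -> [-41, -19, 51] -> [-50, -28, 42] -> [50, 28, -42] -> [50, 28, -42]
  [21, -12, 48, 44, 22, 27, 38, -17] -> [24, -9, 51, 47, 25, 30, 41, -14] -> [24, -9, 51, 47, 25, 30, 41, -14] -> [-9, 51, 47, 25, 30, 41, -14] -> [-18, 42, 38, 16, 21, 32, -23] -> [18, -42, -38, -16, -21, -32, 23] -> [18, -42, -38]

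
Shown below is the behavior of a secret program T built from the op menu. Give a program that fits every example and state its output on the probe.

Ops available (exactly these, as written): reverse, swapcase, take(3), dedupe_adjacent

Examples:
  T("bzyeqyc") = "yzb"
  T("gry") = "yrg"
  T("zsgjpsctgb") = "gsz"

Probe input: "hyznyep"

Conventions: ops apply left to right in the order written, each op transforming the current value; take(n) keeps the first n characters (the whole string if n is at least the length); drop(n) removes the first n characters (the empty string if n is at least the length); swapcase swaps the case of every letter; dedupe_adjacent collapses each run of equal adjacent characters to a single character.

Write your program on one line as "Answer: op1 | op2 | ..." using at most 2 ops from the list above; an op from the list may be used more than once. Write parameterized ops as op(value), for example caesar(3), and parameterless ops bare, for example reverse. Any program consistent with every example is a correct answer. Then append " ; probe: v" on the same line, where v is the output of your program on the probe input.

take(3) | reverse ; probe: "zyh"

Check, running the answer program on each example:
  "bzyeqyc" -> "bzy" -> "yzb"
  "gry" -> "gry" -> "yrg"
  "zsgjpsctgb" -> "zsg" -> "gsz"
  probe: "hyznyep" -> "hyz" -> "zyh"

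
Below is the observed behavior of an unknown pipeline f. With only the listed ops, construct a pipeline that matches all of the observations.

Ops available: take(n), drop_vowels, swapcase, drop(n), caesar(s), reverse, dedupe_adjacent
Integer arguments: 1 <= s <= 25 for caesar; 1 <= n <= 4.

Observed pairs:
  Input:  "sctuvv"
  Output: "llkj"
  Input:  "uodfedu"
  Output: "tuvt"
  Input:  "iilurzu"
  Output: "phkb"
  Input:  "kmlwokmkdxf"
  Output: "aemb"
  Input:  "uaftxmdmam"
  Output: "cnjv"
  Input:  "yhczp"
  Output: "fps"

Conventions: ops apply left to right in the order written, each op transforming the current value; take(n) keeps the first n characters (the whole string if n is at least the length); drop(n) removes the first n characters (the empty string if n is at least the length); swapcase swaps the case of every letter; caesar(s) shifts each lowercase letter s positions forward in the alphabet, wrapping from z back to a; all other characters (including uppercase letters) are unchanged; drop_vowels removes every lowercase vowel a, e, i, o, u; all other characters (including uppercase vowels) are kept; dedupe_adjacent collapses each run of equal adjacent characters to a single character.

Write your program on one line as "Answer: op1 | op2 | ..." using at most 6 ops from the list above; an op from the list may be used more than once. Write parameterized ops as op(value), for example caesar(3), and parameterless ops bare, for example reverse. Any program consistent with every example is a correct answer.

drop(2) | caesar(12) | take(4) | caesar(4) | reverse

Check, running the answer program on each example:
  "sctuvv" -> "tuvv" -> "fghh" -> "fghh" -> "jkll" -> "llkj"
  "uodfedu" -> "dfedu" -> "prqpg" -> "prqp" -> "tvut" -> "tuvt"
  "iilurzu" -> "lurzu" -> "xgdlg" -> "xgdl" -> "bkhp" -> "phkb"
  "kmlwokmkdxf" -> "lwokmkdxf" -> "xiawywpjr" -> "xiaw" -> "bmea" -> "aemb"
  "uaftxmdmam" -> "ftxmdmam" -> "rfjypymy" -> "rfjy" -> "vjnc" -> "cnjv"
  "yhczp" -> "czp" -> "olb" -> "olb" -> "spf" -> "fps"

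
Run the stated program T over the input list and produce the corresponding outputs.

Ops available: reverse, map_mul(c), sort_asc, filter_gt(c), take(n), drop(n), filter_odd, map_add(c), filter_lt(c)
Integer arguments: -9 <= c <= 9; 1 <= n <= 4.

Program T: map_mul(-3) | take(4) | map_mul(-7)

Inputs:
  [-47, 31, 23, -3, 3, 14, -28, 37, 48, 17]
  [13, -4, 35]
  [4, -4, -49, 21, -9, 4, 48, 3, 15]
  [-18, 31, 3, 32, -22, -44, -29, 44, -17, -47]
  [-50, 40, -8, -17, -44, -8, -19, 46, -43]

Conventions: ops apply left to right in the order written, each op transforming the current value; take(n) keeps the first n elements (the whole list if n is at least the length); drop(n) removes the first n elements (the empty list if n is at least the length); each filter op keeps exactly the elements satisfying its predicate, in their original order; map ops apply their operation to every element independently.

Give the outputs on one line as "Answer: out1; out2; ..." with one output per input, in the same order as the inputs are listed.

Execution, op by op:
  [-47, 31, 23, -3, 3, 14, -28, 37, 48, 17] -> [141, -93, -69, 9, -9, -42, 84, -111, -144, -51] -> [141, -93, -69, 9] -> [-987, 651, 483, -63]
  [13, -4, 35] -> [-39, 12, -105] -> [-39, 12, -105] -> [273, -84, 735]
  [4, -4, -49, 21, -9, 4, 48, 3, 15] -> [-12, 12, 147, -63, 27, -12, -144, -9, -45] -> [-12, 12, 147, -63] -> [84, -84, -1029, 441]
  [-18, 31, 3, 32, -22, -44, -29, 44, -17, -47] -> [54, -93, -9, -96, 66, 132, 87, -132, 51, 141] -> [54, -93, -9, -96] -> [-378, 651, 63, 672]
  [-50, 40, -8, -17, -44, -8, -19, 46, -43] -> [150, -120, 24, 51, 132, 24, 57, -138, 129] -> [150, -120, 24, 51] -> [-1050, 840, -168, -357]

[-987, 651, 483, -63]; [273, -84, 735]; [84, -84, -1029, 441]; [-378, 651, 63, 672]; [-1050, 840, -168, -357]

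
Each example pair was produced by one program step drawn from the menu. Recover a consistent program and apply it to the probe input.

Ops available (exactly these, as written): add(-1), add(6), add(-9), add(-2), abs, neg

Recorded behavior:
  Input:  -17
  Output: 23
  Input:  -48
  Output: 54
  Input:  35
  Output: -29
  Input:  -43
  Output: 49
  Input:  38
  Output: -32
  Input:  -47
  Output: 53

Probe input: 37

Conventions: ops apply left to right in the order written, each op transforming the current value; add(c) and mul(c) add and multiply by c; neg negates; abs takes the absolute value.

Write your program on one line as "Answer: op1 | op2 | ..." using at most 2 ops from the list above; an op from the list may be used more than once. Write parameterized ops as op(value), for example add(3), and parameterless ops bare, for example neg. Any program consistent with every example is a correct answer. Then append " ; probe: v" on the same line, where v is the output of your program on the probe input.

neg | add(6) ; probe: -31

Check, running the answer program on each example:
  -17 -> 17 -> 23
  -48 -> 48 -> 54
  35 -> -35 -> -29
  -43 -> 43 -> 49
  38 -> -38 -> -32
  -47 -> 47 -> 53
  probe: 37 -> -37 -> -31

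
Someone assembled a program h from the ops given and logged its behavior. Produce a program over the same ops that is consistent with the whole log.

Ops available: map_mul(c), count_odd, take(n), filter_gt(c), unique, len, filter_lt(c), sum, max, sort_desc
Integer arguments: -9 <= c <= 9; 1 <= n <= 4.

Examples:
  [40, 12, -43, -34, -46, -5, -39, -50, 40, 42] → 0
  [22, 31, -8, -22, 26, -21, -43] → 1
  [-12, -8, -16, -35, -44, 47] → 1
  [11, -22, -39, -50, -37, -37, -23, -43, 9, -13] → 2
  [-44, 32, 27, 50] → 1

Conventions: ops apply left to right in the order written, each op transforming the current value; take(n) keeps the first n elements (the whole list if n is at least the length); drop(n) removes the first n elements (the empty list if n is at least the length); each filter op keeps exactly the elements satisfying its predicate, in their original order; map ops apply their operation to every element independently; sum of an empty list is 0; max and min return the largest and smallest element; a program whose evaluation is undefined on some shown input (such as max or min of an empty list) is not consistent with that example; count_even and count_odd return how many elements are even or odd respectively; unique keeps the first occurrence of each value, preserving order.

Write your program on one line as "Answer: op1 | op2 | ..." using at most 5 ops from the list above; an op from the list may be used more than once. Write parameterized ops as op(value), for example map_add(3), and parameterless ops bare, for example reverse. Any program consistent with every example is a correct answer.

unique | filter_gt(-5) | map_mul(-7) | count_odd

Check, running the answer program on each example:
  [40, 12, -43, -34, -46, -5, -39, -50, 40, 42] -> [40, 12, -43, -34, -46, -5, -39, -50, 42] -> [40, 12, 42] -> [-280, -84, -294] -> 0
  [22, 31, -8, -22, 26, -21, -43] -> [22, 31, -8, -22, 26, -21, -43] -> [22, 31, 26] -> [-154, -217, -182] -> 1
  [-12, -8, -16, -35, -44, 47] -> [-12, -8, -16, -35, -44, 47] -> [47] -> [-329] -> 1
  [11, -22, -39, -50, -37, -37, -23, -43, 9, -13] -> [11, -22, -39, -50, -37, -23, -43, 9, -13] -> [11, 9] -> [-77, -63] -> 2
  [-44, 32, 27, 50] -> [-44, 32, 27, 50] -> [32, 27, 50] -> [-224, -189, -350] -> 1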